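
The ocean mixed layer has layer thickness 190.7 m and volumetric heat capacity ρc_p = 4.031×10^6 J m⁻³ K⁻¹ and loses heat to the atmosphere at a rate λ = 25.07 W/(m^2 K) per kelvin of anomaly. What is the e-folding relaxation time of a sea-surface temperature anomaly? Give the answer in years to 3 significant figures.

0.972 years

Areal heat capacity C = ρc_p × D = 4.031×10^6 × 190.7 = 7.69×10^8 J/(m^2 K).
Relaxation time τ = C / λ = 7.69×10^8 / 25.07 = 3.07×10^7 s.
In years: 3.07×10^7 s / (3.156×10^7 s/year) = 0.972 years.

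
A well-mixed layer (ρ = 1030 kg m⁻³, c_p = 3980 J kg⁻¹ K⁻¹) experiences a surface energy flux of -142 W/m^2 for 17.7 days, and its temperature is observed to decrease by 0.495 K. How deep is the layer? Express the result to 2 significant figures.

Heat input Q = F Δt = -142 × 1.53×10^6 s = -2.17×10^8 J/m².
Required areal heat capacity C = Q / ΔT = 4.39×10^8 J/(m²·K).
Depth D = C / (ρ c_p) = 4.39×10^8 / (1030 × 3980) = 107 m.

110 m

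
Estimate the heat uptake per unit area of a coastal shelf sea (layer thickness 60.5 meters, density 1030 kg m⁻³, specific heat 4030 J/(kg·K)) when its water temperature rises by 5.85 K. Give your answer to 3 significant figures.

Areal heat capacity C = ρ c_p D = 1030 × 4030 × 60.5 = 2.51×10^8 J/(m²·K).
ΔQ = C ΔT = 2.51×10^8 × 5.85 = 1.47×10^9 J/m².

1.47×10^9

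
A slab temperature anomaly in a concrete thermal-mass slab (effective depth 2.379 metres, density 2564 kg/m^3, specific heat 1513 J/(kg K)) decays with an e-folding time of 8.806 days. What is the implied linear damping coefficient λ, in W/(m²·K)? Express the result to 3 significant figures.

12.1

Areal heat capacity C = ρ c_p D = 2564 × 1513 × 2.379 = 9.23×10^6 J/(m^2 K).
τ = 8.806 days = 7.61×10^5 s.
λ = C / τ = 9.23×10^6 / 7.61×10^5 = 12.1 W/(m²·K).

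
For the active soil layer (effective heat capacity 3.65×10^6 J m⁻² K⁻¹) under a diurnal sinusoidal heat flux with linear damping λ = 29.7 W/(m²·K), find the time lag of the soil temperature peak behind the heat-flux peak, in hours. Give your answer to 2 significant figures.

5.6 hours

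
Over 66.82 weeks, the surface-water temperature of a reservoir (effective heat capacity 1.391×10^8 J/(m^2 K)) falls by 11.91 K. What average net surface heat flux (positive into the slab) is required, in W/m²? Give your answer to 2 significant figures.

-41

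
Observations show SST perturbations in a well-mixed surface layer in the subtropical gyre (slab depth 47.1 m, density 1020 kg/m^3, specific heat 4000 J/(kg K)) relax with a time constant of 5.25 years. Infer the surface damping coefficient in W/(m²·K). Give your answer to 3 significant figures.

Areal heat capacity C = ρ c_p D = 1020 × 4000 × 47.1 = 1.92×10^8 J/(m²·K).
τ = 5.25 years = 1.66×10^8 s.
λ = C / τ = 1.92×10^8 / 1.66×10^8 = 1.16 W/(m²·K).

1.16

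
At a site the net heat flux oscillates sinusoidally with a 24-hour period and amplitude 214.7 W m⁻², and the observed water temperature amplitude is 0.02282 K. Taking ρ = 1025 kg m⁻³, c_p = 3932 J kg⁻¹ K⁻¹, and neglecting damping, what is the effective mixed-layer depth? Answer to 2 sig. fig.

32 m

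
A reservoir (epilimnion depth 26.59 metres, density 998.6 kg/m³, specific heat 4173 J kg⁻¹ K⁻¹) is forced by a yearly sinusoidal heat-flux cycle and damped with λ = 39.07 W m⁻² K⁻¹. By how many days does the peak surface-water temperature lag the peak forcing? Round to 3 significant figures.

Areal heat capacity C = ρ c_p D = 998.6 × 4173 × 26.59 = 1.11×10^8 J/(m^2 K).
ω = 2π / 3.15×10^7 s = 1.99×10^-7 s⁻¹.
Phase lag φ = arctan(Cω/λ) = arctan(22.1/39.07) = 0.514 rad.
Time lag = φ / ω = 0.514 / 1.99×10^-7 = 2.58×10^6 s = 29.9 days.

29.9 days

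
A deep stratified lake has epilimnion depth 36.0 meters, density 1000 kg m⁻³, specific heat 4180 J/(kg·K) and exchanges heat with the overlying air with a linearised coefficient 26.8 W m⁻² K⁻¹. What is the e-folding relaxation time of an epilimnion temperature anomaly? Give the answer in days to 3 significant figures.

65.0 days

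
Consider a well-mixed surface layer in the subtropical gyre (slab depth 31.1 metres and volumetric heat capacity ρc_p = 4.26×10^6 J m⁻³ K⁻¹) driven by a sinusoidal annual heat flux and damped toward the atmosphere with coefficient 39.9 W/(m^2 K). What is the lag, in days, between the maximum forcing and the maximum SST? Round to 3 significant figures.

Areal heat capacity C = ρc_p × D = 4.26×10^6 × 31.1 = 1.32×10^8 J/(m²·K).
ω = 2π / 3.15×10^7 s = 1.99×10^-7 s⁻¹.
Phase lag φ = arctan(Cω/λ) = arctan(26.4/39.9) = 0.584 rad.
Time lag = φ / ω = 0.584 / 1.99×10^-7 = 2.93×10^6 s = 34.0 days.

34.0 days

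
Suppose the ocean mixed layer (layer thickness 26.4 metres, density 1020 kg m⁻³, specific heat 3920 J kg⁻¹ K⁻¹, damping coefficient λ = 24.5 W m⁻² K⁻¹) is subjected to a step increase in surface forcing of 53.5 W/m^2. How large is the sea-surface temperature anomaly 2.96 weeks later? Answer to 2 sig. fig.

0.74 K

Areal heat capacity C = ρ c_p D = 1020 × 3920 × 26.4 = 1.06×10^8 J/(m²·K).
τ = C / λ = 1.06×10^8 / 24.5 = 4.31×10^6 s.
Equilibrium anomaly ΔT_eq = F / λ = 53.5 / 24.5 = 2.18 K.
t = 2.96 weeks = 1.79×10^6 s, so t/τ = 0.416.
ΔT(t) = ΔT_eq (1 − e^(−t/τ)) = 2.18 × (1 − e^−0.416) = 0.742 K.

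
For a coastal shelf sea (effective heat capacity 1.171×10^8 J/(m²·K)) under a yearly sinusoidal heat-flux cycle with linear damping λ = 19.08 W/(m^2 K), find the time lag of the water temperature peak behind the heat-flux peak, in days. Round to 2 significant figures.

Areal heat capacity C = 1.171×10^8 J/(m²·K) (given).
ω = 2π / 3.15×10^7 s = 1.99×10^-7 s⁻¹.
Phase lag φ = arctan(Cω/λ) = arctan(23.3/19.08) = 0.885 rad.
Time lag = φ / ω = 0.885 / 1.99×10^-7 = 4.44×10^6 s = 51.4 days.

51 days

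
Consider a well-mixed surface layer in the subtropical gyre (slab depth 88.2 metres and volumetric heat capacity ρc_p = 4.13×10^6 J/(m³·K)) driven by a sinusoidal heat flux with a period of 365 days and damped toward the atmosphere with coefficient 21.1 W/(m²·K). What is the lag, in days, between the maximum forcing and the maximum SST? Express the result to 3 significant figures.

74.8 days

Areal heat capacity C = ρc_p × D = 4.13×10^6 × 88.2 = 3.64×10^8 J/(m^2 K).
ω = 2π / 3.15×10^7 s = 1.99×10^-7 s⁻¹.
Phase lag φ = arctan(Cω/λ) = arctan(72.6/21.1) = 1.29 rad.
Time lag = φ / ω = 1.29 / 1.99×10^-7 = 6.46×10^6 s = 74.8 days.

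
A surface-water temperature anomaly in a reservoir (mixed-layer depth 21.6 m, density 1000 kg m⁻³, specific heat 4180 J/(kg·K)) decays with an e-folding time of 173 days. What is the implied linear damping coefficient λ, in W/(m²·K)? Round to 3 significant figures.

6.04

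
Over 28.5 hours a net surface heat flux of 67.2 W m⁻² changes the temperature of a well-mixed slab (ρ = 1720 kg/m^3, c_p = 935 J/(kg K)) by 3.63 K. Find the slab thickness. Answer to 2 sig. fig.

Heat input Q = F Δt = 67.2 × 1.03×10^5 s = 6.89×10^6 J/m².
Required areal heat capacity C = Q / ΔT = 1.90×10^6 J/(m²·K).
Depth D = C / (ρ c_p) = 1.90×10^6 / (1720 × 935) = 1.18 m.

1.2 m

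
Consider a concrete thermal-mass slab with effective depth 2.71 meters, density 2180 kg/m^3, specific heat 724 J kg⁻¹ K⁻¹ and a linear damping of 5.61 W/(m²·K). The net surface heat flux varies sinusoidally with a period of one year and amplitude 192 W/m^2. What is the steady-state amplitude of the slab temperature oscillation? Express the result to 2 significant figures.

Areal heat capacity C = ρ c_p D = 2180 × 724 × 2.71 = 4.28×10^6 J/(m^2 K).
Angular frequency ω = 2π / T = 2π / 3.15×10^7 s = 1.99×10^-7 s⁻¹.
√((Cω)² + λ²) = √((0.852)² + 5.61²) = 5.67 W/(m²·K).
Amplitude A = F₀ / √((Cω)²+λ²) = 192 / 5.67 = 33.8 K.

34 K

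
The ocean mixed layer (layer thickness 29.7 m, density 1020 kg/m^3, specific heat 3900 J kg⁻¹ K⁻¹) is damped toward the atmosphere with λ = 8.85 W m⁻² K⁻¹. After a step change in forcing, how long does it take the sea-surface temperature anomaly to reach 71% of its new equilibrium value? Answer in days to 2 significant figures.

Areal heat capacity C = ρ c_p D = 1020 × 3900 × 29.7 = 1.18×10^8 J/(m²·K).
τ = C / λ = 1.18×10^8 / 8.85 = 1.33×10^7 s.
Fraction reached: 1 − e^(−t/τ) = 0.71 ⇒ t = −τ ln(1 − 0.71) = τ × 1.24.
t = 1.65×10^7 s = 191 days.

190 days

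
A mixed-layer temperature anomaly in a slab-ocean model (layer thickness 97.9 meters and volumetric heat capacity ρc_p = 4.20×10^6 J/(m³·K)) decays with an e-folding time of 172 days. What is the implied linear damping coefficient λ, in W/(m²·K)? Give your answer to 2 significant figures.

28

Areal heat capacity C = ρc_p × D = 4.20×10^6 × 97.9 = 4.11×10^8 J/(m^2 K).
τ = 172 days = 1.49×10^7 s.
λ = C / τ = 4.11×10^8 / 1.49×10^7 = 27.7 W/(m²·K).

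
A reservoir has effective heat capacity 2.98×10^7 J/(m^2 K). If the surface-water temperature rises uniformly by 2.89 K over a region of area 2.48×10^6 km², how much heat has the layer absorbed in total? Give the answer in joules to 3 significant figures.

2.14×10^20 J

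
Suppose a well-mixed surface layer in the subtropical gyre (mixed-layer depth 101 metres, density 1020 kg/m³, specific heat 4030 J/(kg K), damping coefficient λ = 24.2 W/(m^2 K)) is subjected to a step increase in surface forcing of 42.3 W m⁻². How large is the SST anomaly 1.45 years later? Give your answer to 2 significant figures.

1.6 K

Areal heat capacity C = ρ c_p D = 1020 × 4030 × 101 = 4.15×10^8 J m⁻² K⁻¹.
τ = C / λ = 4.15×10^8 / 24.2 = 1.72×10^7 s.
Equilibrium anomaly ΔT_eq = F / λ = 42.3 / 24.2 = 1.75 K.
t = 1.45 years = 4.58×10^7 s, so t/τ = 2.67.
ΔT(t) = ΔT_eq (1 − e^(−t/τ)) = 1.75 × (1 − e^−2.67) = 1.63 K.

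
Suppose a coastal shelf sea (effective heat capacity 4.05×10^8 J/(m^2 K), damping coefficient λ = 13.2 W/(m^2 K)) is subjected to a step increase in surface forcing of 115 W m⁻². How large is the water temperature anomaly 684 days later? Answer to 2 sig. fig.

Areal heat capacity C = 4.05×10^8 J/(m^2 K) (given).
τ = C / λ = 4.05×10^8 / 13.2 = 3.07×10^7 s.
Equilibrium anomaly ΔT_eq = F / λ = 115 / 13.2 = 8.71 K.
t = 684 days = 5.91×10^7 s, so t/τ = 1.93.
ΔT(t) = ΔT_eq (1 − e^(−t/τ)) = 8.71 × (1 − e^−1.93) = 7.44 K.

7.4 K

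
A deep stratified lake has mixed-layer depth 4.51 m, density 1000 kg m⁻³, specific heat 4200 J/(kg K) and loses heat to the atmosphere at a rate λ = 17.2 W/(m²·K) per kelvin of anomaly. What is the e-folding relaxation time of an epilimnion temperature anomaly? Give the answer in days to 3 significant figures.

Areal heat capacity C = ρ c_p D = 1000 × 4200 × 4.51 = 1.89×10^7 J m⁻² K⁻¹.
Relaxation time τ = C / λ = 1.89×10^7 / 17.2 = 1.10×10^6 s.
In days: 1.10×10^6 s / (86400 s/day) = 12.7 days.

12.7 days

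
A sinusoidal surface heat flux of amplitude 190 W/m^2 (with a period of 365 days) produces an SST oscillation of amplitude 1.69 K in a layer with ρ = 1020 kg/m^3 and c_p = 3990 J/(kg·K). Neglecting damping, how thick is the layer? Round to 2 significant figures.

140 m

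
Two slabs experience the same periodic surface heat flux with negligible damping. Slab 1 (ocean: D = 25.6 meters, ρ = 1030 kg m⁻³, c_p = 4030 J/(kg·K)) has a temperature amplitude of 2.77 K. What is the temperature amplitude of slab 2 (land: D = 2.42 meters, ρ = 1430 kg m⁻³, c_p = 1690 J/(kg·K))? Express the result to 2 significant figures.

50 K

C_ocean = 1.06×10^8 J/(m²·K); C_land = 5.85×10^6 J/(m²·K).
A ∝ 1/C ⇒ A_land = A_ocean × C_ocean/C_land = 2.77 × 18.2 = 50.3 K.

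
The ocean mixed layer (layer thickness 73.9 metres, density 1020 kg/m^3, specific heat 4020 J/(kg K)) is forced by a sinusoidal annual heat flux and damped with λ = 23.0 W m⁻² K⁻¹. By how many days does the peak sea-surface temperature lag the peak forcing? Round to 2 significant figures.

70 days

Areal heat capacity C = ρ c_p D = 1020 × 4020 × 73.9 = 3.03×10^8 J m⁻² K⁻¹.
ω = 2π / 3.15×10^7 s = 1.99×10^-7 s⁻¹.
Phase lag φ = arctan(Cω/λ) = arctan(60.4/23.0) = 1.21 rad.
Time lag = φ / ω = 1.21 / 1.99×10^-7 = 6.06×10^6 s = 70.1 days.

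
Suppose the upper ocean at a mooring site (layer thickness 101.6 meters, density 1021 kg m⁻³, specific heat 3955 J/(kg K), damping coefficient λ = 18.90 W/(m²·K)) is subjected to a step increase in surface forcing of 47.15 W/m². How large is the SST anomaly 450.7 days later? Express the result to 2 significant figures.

Areal heat capacity C = ρ c_p D = 1021 × 3955 × 101.6 = 4.10×10^8 J/(m^2 K).
τ = C / λ = 4.10×10^8 / 18.90 = 2.17×10^7 s.
Equilibrium anomaly ΔT_eq = F / λ = 47.15 / 18.90 = 2.49 K.
t = 450.7 days = 3.89×10^7 s, so t/τ = 1.79.
ΔT(t) = ΔT_eq (1 − e^(−t/τ)) = 2.49 × (1 − e^−1.79) = 2.08 K.

2.1 K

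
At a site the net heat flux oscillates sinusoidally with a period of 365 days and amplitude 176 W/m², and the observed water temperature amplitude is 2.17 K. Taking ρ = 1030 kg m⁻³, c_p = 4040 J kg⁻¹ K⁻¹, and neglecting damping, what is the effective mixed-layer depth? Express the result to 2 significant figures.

98 m

ω = 2π / 3.15×10^7 s = 1.99×10^-7 s⁻¹.
Required C = F₀ / (A ω) = 176 / (2.17 × 1.99×10^-7) = 4.07×10^8 J/(m²·K).
D = C / (ρ c_p) = 4.07×10^8 / (1030 × 4040) = 97.8 m.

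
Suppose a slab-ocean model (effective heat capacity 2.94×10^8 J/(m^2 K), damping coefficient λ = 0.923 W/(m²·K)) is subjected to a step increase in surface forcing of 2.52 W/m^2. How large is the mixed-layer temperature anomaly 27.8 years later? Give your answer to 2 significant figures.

2.6 K

Areal heat capacity C = 2.94×10^8 J/(m^2 K) (given).
τ = C / λ = 2.94×10^8 / 0.923 = 3.19×10^8 s.
Equilibrium anomaly ΔT_eq = F / λ = 2.52 / 0.923 = 2.73 K.
t = 27.8 years = 8.77×10^8 s, so t/τ = 2.75.
ΔT(t) = ΔT_eq (1 − e^(−t/τ)) = 2.73 × (1 − e^−2.75) = 2.56 K.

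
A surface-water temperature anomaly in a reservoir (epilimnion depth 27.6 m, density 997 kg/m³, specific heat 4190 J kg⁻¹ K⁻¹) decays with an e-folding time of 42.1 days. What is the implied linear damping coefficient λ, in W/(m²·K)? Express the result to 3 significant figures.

31.7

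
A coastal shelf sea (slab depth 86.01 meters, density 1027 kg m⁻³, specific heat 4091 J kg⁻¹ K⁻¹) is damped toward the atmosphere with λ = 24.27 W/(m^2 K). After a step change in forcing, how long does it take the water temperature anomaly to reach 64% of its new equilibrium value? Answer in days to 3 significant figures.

176 days

Areal heat capacity C = ρ c_p D = 1027 × 4091 × 86.01 = 3.61×10^8 J m⁻² K⁻¹.
τ = C / λ = 3.61×10^8 / 24.27 = 1.49×10^7 s.
Fraction reached: 1 − e^(−t/τ) = 0.64 ⇒ t = −τ ln(1 − 0.64) = τ × 1.02.
t = 1.52×10^7 s = 176 days.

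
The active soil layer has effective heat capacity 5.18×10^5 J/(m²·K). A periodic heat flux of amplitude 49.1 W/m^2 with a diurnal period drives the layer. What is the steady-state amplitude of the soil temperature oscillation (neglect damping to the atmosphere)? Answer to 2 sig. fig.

1.3 K

Areal heat capacity C = 5.18×10^5 J/(m²·K) (given).
Angular frequency ω = 2π / T = 2π / 86400 s = 7.27×10^-5 s⁻¹.
Cω = 5.18×10^5 × 7.27×10^-5 = 37.7 W/(m²·K).
Amplitude A = F₀ / (Cω) = 49.1 / 37.7 = 1.30 K.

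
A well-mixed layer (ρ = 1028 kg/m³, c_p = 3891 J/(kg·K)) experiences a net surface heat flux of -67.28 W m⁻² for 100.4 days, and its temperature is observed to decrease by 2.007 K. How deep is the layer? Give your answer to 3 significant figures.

Heat input Q = F Δt = -67.28 × 8.67×10^6 s = -5.84×10^8 J/m².
Required areal heat capacity C = Q / ΔT = 2.91×10^8 J/(m²·K).
Depth D = C / (ρ c_p) = 2.91×10^8 / (1028 × 3891) = 72.7 m.

72.7 m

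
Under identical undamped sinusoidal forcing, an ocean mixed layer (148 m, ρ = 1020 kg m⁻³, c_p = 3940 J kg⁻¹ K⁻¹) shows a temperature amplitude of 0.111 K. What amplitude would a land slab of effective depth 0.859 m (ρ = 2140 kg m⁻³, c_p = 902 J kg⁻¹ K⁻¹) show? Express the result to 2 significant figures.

C_ocean = 5.95×10^8 J/(m²·K); C_land = 1.66×10^6 J/(m²·K).
A ∝ 1/C ⇒ A_land = A_ocean × C_ocean/C_land = 0.111 × 359 = 39.8 K.

40 K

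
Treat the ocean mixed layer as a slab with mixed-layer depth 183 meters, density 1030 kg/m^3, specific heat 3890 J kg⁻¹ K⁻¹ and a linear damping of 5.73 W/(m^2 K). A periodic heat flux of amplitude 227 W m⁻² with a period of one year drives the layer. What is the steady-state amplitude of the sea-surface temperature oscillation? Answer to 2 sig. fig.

1.6 K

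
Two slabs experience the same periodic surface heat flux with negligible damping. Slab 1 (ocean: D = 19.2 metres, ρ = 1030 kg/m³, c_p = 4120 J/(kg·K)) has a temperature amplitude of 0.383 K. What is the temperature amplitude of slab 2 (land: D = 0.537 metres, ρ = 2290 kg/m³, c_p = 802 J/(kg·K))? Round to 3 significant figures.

C_ocean = 8.15×10^7 J/(m²·K); C_land = 9.86×10^5 J/(m²·K).
A ∝ 1/C ⇒ A_land = A_ocean × C_ocean/C_land = 0.383 × 82.6 = 31.6 K.

31.6 K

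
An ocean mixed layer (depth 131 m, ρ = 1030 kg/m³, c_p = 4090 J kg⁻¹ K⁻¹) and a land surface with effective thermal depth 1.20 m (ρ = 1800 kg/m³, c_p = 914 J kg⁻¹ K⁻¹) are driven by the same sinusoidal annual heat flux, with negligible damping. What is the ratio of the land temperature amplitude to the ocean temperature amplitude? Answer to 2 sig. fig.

280

C_ocean = 1030 × 4090 × 131 = 5.52×10^8 J/(m²·K).
C_land = 1800 × 914 × 1.20 = 1.97×10^6 J/(m²·K).
Undamped amplitude ∝ 1/C, so A_land/A_ocean = C_ocean/C_land = 280.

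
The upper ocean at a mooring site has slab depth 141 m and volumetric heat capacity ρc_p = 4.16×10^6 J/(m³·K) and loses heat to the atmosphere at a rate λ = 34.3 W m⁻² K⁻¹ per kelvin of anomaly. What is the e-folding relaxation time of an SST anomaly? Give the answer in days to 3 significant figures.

198 days

Areal heat capacity C = ρc_p × D = 4.16×10^6 × 141 = 5.87×10^8 J/(m²·K).
Relaxation time τ = C / λ = 5.87×10^8 / 34.3 = 1.71×10^7 s.
In days: 1.71×10^7 s / (86400 s/day) = 198 days.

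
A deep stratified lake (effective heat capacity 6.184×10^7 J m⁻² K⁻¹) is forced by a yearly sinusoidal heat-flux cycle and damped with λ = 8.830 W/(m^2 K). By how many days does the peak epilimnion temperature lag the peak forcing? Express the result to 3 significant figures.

55.1 days

Areal heat capacity C = 6.184×10^7 J m⁻² K⁻¹ (given).
ω = 2π / 3.15×10^7 s = 1.99×10^-7 s⁻¹.
Phase lag φ = arctan(Cω/λ) = arctan(12.3/8.830) = 0.949 rad.
Time lag = φ / ω = 0.949 / 1.99×10^-7 = 4.76×10^6 s = 55.1 days.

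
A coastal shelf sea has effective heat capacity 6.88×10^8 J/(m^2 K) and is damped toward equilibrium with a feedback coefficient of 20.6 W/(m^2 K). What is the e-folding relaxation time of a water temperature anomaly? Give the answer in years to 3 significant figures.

1.06 years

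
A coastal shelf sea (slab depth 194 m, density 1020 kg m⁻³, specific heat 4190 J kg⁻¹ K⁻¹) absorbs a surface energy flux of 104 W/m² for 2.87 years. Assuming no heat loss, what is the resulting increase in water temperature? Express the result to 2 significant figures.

Areal heat capacity C = ρ c_p D = 1020 × 4190 × 194 = 8.29×10^8 J/(m²·K).
Net heat input Q = F Δt = 104 × (2.87 years × 3.156×10^7 s/year) = 9.42×10^9 J/m².
ΔT = Q / C = 9.42×10^9 / 8.29×10^8 = 11.4 K.

11 K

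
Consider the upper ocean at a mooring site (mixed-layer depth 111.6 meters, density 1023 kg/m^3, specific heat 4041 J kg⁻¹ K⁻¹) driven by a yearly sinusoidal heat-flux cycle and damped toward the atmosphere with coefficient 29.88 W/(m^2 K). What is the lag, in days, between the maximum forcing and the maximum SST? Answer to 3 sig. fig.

73.0 days

Areal heat capacity C = ρ c_p D = 1023 × 4041 × 111.6 = 4.61×10^8 J/(m²·K).
ω = 2π / 3.15×10^7 s = 1.99×10^-7 s⁻¹.
Phase lag φ = arctan(Cω/λ) = arctan(91.9/29.88) = 1.26 rad.
Time lag = φ / ω = 1.26 / 1.99×10^-7 = 6.31×10^6 s = 73.0 days.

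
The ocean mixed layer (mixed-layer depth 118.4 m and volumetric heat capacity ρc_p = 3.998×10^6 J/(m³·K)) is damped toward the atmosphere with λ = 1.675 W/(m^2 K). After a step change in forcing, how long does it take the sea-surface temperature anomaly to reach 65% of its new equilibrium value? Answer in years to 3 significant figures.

9.40 years

Areal heat capacity C = ρc_p × D = 3.998×10^6 × 118.4 = 4.73×10^8 J/(m²·K).
τ = C / λ = 4.73×10^8 / 1.675 = 2.83×10^8 s.
Fraction reached: 1 − e^(−t/τ) = 0.65 ⇒ t = −τ ln(1 − 0.65) = τ × 1.05.
t = 2.97×10^8 s = 9.40 years.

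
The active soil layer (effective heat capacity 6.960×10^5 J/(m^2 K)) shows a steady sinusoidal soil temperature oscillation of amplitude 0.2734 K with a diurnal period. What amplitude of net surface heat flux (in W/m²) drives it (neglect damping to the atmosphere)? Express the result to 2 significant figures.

14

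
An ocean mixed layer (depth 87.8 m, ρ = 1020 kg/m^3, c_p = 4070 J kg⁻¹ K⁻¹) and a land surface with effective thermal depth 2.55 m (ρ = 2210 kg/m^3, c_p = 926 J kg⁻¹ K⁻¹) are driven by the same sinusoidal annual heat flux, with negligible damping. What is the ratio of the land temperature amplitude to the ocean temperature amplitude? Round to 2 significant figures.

70

C_ocean = 1020 × 4070 × 87.8 = 3.64×10^8 J/(m²·K).
C_land = 2210 × 926 × 2.55 = 5.22×10^6 J/(m²·K).
Undamped amplitude ∝ 1/C, so A_land/A_ocean = C_ocean/C_land = 69.8.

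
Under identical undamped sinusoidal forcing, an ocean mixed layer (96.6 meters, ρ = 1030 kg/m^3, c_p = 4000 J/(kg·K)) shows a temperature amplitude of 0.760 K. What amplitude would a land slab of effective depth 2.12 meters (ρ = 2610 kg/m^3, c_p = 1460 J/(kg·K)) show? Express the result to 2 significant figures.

C_ocean = 3.98×10^8 J/(m²·K); C_land = 8.08×10^6 J/(m²·K).
A ∝ 1/C ⇒ A_land = A_ocean × C_ocean/C_land = 0.760 × 49.3 = 37.4 K.

37 K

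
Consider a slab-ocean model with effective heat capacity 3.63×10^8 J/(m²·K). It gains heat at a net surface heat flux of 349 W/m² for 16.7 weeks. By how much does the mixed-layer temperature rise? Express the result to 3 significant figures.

9.71 K

Areal heat capacity C = 3.63×10^8 J/(m²·K) (given).
Net heat input Q = F Δt = 349 × (16.7 weeks × 6.048×10^5 s/week) = 3.52×10^9 J/m².
ΔT = Q / C = 3.52×10^9 / 3.63×10^8 = 9.71 K.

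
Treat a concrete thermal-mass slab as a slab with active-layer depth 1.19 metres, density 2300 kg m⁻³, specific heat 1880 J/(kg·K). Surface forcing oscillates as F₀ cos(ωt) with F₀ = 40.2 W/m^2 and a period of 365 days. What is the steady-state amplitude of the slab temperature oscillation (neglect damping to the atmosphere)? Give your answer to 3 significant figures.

39.2 K

Areal heat capacity C = ρ c_p D = 2300 × 1880 × 1.19 = 5.15×10^6 J m⁻² K⁻¹.
Angular frequency ω = 2π / T = 2π / 3.15×10^7 s = 1.99×10^-7 s⁻¹.
Cω = 5.15×10^6 × 1.99×10^-7 = 1.03 W/(m²·K).
Amplitude A = F₀ / (Cω) = 40.2 / 1.03 = 39.2 K.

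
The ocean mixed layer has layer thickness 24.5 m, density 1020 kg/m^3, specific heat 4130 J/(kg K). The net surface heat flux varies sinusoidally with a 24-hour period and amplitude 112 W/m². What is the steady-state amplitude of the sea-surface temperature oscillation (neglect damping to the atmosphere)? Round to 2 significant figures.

0.015 K

Areal heat capacity C = ρ c_p D = 1020 × 4130 × 24.5 = 1.03×10^8 J/(m^2 K).
Angular frequency ω = 2π / T = 2π / 86400 s = 7.27×10^-5 s⁻¹.
Cω = 1.03×10^8 × 7.27×10^-5 = 7510 W/(m²·K).
Amplitude A = F₀ / (Cω) = 112 / 7510 = 0.0149 K.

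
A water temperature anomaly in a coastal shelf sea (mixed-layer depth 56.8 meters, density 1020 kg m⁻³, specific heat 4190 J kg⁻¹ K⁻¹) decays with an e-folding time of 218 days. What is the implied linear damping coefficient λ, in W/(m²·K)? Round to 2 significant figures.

13

Areal heat capacity C = ρ c_p D = 1020 × 4190 × 56.8 = 2.43×10^8 J m⁻² K⁻¹.
τ = 218 days = 1.88×10^7 s.
λ = C / τ = 2.43×10^8 / 1.88×10^7 = 12.9 W/(m²·K).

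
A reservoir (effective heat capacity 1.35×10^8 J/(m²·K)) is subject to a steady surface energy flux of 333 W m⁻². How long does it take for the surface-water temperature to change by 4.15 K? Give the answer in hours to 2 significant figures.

470 hours

Areal heat capacity C = 1.35×10^8 J/(m²·K) (given).
Time required: Δt = C ΔT / F = 1.35×10^8 × 4.15 / 333 = 1.68×10^6 s.
In hours: 1.68×10^6 s / (3600 s/hour) = 467 hours.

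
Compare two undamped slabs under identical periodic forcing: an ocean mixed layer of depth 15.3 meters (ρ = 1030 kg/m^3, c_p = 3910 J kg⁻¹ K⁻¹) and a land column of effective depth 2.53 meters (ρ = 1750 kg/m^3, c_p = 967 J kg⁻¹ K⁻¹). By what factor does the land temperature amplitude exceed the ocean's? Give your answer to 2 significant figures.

C_ocean = 1030 × 3910 × 15.3 = 6.16×10^7 J/(m²·K).
C_land = 1750 × 967 × 2.53 = 4.28×10^6 J/(m²·K).
Undamped amplitude ∝ 1/C, so A_land/A_ocean = C_ocean/C_land = 14.4.

14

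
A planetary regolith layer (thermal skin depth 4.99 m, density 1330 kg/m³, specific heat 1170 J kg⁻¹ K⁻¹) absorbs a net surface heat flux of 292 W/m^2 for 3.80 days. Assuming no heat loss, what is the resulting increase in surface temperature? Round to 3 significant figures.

Areal heat capacity C = ρ c_p D = 1330 × 1170 × 4.99 = 7.76×10^6 J m⁻² K⁻¹.
Net heat input Q = F Δt = 292 × (3.80 days × 86400 s/day) = 9.59×10^7 J/m².
ΔT = Q / C = 9.59×10^7 / 7.76×10^6 = 12.3 K.

12.3 K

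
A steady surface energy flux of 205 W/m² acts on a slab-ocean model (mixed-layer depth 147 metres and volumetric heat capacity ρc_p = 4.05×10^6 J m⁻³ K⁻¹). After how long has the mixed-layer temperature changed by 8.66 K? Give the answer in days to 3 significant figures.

291 days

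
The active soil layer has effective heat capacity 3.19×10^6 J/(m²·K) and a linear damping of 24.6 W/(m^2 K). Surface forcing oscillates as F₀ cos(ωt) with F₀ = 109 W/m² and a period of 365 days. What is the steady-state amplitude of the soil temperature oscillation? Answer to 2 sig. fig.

Areal heat capacity C = 3.19×10^6 J/(m²·K) (given).
Angular frequency ω = 2π / T = 2π / 3.15×10^7 s = 1.99×10^-7 s⁻¹.
√((Cω)² + λ²) = √((0.636)² + 24.6²) = 24.6 W/(m²·K).
Amplitude A = F₀ / √((Cω)²+λ²) = 109 / 24.6 = 4.43 K.

4.4 K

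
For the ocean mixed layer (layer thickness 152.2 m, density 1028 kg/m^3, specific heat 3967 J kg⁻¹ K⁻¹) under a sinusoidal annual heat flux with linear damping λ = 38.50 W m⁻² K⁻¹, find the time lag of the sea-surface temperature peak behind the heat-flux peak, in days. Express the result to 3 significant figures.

Areal heat capacity C = ρ c_p D = 1028 × 3967 × 152.2 = 6.21×10^8 J m⁻² K⁻¹.
ω = 2π / 3.15×10^7 s = 1.99×10^-7 s⁻¹.
Phase lag φ = arctan(Cω/λ) = arctan(124/38.50) = 1.27 rad.
Time lag = φ / ω = 1.27 / 1.99×10^-7 = 6.37×10^6 s = 73.7 days.

73.7 days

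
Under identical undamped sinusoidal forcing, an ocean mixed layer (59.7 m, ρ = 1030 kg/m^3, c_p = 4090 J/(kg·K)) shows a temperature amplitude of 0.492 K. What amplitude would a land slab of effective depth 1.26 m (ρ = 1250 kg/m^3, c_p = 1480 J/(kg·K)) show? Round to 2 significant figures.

53 K

C_ocean = 2.51×10^8 J/(m²·K); C_land = 2.33×10^6 J/(m²·K).
A ∝ 1/C ⇒ A_land = A_ocean × C_ocean/C_land = 0.492 × 108 = 53.1 K.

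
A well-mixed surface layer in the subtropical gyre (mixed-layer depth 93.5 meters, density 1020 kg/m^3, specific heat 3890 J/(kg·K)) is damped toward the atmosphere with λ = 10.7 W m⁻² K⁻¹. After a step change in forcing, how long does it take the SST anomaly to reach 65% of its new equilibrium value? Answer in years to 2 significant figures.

Areal heat capacity C = ρ c_p D = 1020 × 3890 × 93.5 = 3.71×10^8 J m⁻² K⁻¹.
τ = C / λ = 3.71×10^8 / 10.7 = 3.47×10^7 s.
Fraction reached: 1 − e^(−t/τ) = 0.65 ⇒ t = −τ ln(1 − 0.65) = τ × 1.05.
t = 3.64×10^7 s = 1.15 years.

1.2 years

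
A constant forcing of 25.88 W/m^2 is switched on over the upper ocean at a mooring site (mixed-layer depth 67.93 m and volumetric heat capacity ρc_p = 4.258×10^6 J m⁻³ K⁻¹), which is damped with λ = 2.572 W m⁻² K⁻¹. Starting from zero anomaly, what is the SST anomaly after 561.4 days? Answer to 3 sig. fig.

3.53 K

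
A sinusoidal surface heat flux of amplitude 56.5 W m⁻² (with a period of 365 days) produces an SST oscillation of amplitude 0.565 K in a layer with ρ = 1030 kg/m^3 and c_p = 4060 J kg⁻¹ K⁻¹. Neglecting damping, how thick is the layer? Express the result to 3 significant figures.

ω = 2π / 3.15×10^7 s = 1.99×10^-7 s⁻¹.
Required C = F₀ / (A ω) = 56.5 / (0.565 × 1.99×10^-7) = 5.02×10^8 J/(m²·K).
D = C / (ρ c_p) = 5.02×10^8 / (1030 × 4060) = 120 m.

120 m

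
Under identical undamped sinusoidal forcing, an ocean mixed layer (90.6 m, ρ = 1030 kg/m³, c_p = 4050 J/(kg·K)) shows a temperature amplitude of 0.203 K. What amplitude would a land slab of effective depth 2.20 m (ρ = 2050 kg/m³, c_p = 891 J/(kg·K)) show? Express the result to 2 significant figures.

19 K

C_ocean = 3.78×10^8 J/(m²·K); C_land = 4.02×10^6 J/(m²·K).
A ∝ 1/C ⇒ A_land = A_ocean × C_ocean/C_land = 0.203 × 94.1 = 19.1 K.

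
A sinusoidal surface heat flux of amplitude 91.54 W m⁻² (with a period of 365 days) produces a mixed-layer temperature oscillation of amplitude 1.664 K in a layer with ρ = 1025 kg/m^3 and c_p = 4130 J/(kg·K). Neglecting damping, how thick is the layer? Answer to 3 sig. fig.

65.2 m

ω = 2π / 3.15×10^7 s = 1.99×10^-7 s⁻¹.
Required C = F₀ / (A ω) = 91.54 / (1.664 × 1.99×10^-7) = 2.76×10^8 J/(m²·K).
D = C / (ρ c_p) = 2.76×10^8 / (1025 × 4130) = 65.2 m.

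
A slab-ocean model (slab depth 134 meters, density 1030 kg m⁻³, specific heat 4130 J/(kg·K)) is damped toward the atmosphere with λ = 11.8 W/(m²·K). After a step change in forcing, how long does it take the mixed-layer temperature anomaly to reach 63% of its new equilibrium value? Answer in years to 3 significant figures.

Areal heat capacity C = ρ c_p D = 1030 × 4130 × 134 = 5.70×10^8 J m⁻² K⁻¹.
τ = C / λ = 5.70×10^8 / 11.8 = 4.83×10^7 s.
Fraction reached: 1 − e^(−t/τ) = 0.63 ⇒ t = −τ ln(1 − 0.63) = τ × 0.994.
t = 4.80×10^7 s = 1.52 years.

1.52 years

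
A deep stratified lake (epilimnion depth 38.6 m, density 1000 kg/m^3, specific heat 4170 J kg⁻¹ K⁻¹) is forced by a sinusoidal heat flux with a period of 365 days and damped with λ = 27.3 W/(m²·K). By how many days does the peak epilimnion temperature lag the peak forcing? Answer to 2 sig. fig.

50 days

Areal heat capacity C = ρ c_p D = 1000 × 4170 × 38.6 = 1.61×10^8 J/(m^2 K).
ω = 2π / 3.15×10^7 s = 1.99×10^-7 s⁻¹.
Phase lag φ = arctan(Cω/λ) = arctan(32.1/27.3) = 0.866 rad.
Time lag = φ / ω = 0.866 / 1.99×10^-7 = 4.34×10^6 s = 50.3 days.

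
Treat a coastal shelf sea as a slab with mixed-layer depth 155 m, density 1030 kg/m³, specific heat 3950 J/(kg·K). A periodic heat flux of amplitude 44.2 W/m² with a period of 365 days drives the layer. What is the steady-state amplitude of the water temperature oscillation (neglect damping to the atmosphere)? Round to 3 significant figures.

Areal heat capacity C = ρ c_p D = 1030 × 3950 × 155 = 6.31×10^8 J/(m^2 K).
Angular frequency ω = 2π / T = 2π / 3.15×10^7 s = 1.99×10^-7 s⁻¹.
Cω = 6.31×10^8 × 1.99×10^-7 = 126 W/(m²·K).
Amplitude A = F₀ / (Cω) = 44.2 / 126 = 0.352 K.

0.352 K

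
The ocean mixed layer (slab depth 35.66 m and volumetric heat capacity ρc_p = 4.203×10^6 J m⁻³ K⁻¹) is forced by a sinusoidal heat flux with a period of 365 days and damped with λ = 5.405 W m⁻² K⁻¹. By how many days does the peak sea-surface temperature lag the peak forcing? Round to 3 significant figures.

80.8 days

Areal heat capacity C = ρc_p × D = 4.203×10^6 × 35.66 = 1.50×10^8 J m⁻² K⁻¹.
ω = 2π / 3.15×10^7 s = 1.99×10^-7 s⁻¹.
Phase lag φ = arctan(Cω/λ) = arctan(29.9/5.405) = 1.39 rad.
Time lag = φ / ω = 1.39 / 1.99×10^-7 = 6.99×10^6 s = 80.8 days.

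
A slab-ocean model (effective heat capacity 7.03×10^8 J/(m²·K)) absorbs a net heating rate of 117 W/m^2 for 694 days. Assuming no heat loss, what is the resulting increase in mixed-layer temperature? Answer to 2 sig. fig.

Areal heat capacity C = 7.03×10^8 J/(m²·K) (given).
Net heat input Q = F Δt = 117 × (694 days × 86400 s/day) = 7.02×10^9 J/m².
ΔT = Q / C = 7.02×10^9 / 7.03×10^8 = 9.98 K.

10 K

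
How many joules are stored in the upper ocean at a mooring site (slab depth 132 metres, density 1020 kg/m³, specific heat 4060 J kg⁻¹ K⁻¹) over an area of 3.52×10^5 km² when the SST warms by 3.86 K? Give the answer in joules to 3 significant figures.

7.43×10^20 J

Areal heat capacity C = ρ c_p D = 1020 × 4060 × 132 = 5.47×10^8 J/(m^2 K).
Heat per unit area: q = C ΔT = 5.47×10^8 × 3.86 = 2.11×10^9 J/m².
Total heat: Q = q × A = 2.11×10^9 × (3.52×10^5 × 10⁶ m²) = 7.43×10^20 J.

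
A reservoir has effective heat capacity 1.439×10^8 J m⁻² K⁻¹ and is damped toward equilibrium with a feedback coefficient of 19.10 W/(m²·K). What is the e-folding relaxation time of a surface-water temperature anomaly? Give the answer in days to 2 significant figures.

Areal heat capacity C = 1.439×10^8 J m⁻² K⁻¹ (given).
Relaxation time τ = C / λ = 1.44×10^8 / 19.10 = 7.53×10^6 s.
In days: 7.53×10^6 s / (86400 s/day) = 87.2 days.

87 days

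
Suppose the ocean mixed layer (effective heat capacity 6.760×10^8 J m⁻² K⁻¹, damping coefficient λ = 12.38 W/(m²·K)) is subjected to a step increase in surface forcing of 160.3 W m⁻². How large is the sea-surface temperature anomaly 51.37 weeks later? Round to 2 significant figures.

Areal heat capacity C = 6.760×10^8 J m⁻² K⁻¹ (given).
τ = C / λ = 6.76×10^8 / 12.38 = 5.46×10^7 s.
Equilibrium anomaly ΔT_eq = F / λ = 160.3 / 12.38 = 12.9 K.
t = 51.37 weeks = 3.11×10^7 s, so t/τ = 0.569.
ΔT(t) = ΔT_eq (1 − e^(−t/τ)) = 12.9 × (1 − e^−0.569) = 5.62 K.

5.6 K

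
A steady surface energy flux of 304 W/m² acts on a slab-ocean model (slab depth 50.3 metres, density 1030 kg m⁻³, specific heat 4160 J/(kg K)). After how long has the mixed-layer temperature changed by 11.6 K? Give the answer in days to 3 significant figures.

Areal heat capacity C = ρ c_p D = 1030 × 4160 × 50.3 = 2.16×10^8 J/(m^2 K).
Time required: Δt = C ΔT / F = 2.16×10^8 × 11.6 / 304 = 8.22×10^6 s.
In days: 8.22×10^6 s / (86400 s/day) = 95.2 days.

95.2 days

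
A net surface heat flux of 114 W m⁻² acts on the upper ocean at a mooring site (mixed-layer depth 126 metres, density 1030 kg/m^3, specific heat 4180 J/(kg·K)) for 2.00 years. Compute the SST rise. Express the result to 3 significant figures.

Areal heat capacity C = ρ c_p D = 1030 × 4180 × 126 = 5.42×10^8 J m⁻² K⁻¹.
Net heat input Q = F Δt = 114 × (2.00 years × 3.156×10^7 s/year) = 7.20×10^9 J/m².
ΔT = Q / C = 7.20×10^9 / 5.42×10^8 = 13.3 K.

13.3 K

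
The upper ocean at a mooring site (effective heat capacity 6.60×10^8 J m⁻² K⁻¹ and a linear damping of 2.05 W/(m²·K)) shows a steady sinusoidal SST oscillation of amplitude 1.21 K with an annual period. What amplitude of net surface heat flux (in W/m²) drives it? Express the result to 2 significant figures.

160

Areal heat capacity C = 6.60×10^8 J m⁻² K⁻¹ (given).
ω = 2π / 3.15×10^7 s = 1.99×10^-7 s⁻¹.
√((Cω)² + λ²) = √((131)² + 2.05²) = 132 W/(m²·K).
F₀ = A × √((Cω)²+λ²) = 1.21 × 132 = 159 W/m².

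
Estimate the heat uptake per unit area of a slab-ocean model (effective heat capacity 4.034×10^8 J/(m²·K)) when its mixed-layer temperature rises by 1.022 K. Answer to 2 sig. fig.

Areal heat capacity C = 4.034×10^8 J/(m²·K) (given).
ΔQ = C ΔT = 4.03×10^8 × 1.022 = 4.12×10^8 J/m².

4.1×10^8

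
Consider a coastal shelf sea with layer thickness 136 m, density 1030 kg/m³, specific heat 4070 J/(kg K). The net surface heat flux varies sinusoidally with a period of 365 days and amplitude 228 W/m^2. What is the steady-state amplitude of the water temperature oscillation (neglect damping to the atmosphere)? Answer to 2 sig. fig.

Areal heat capacity C = ρ c_p D = 1030 × 4070 × 136 = 5.70×10^8 J/(m²·K).
Angular frequency ω = 2π / T = 2π / 3.15×10^7 s = 1.99×10^-7 s⁻¹.
Cω = 5.70×10^8 × 1.99×10^-7 = 114 W/(m²·K).
Amplitude A = F₀ / (Cω) = 228 / 114 = 2.01 K.

2.0 K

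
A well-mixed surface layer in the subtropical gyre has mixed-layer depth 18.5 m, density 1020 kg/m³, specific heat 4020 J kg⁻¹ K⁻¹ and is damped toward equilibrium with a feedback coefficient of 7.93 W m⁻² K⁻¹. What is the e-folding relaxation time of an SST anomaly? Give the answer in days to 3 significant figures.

111 days

Areal heat capacity C = ρ c_p D = 1020 × 4020 × 18.5 = 7.59×10^7 J m⁻² K⁻¹.
Relaxation time τ = C / λ = 7.59×10^7 / 7.93 = 9.57×10^6 s.
In days: 9.57×10^6 s / (86400 s/day) = 111 days.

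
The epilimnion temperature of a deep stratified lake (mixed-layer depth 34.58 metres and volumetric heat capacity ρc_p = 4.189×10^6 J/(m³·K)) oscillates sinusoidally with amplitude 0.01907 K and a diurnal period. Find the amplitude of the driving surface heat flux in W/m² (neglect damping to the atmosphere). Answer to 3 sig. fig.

201

Areal heat capacity C = ρc_p × D = 4.189×10^6 × 34.58 = 1.45×10^8 J/(m^2 K).
ω = 2π / 86400 s = 7.27×10^-5 s⁻¹.
Cω = 1.45×10^8 × 7.27×10^-5 = 10500 W/(m²·K).
F₀ = A × Cω = 0.01907 × 10500 = 201 W/m².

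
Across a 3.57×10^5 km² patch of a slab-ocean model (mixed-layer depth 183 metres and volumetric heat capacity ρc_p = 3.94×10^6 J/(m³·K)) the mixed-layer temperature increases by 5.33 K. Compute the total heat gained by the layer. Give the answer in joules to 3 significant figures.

Areal heat capacity C = ρc_p × D = 3.94×10^6 × 183 = 7.21×10^8 J/(m^2 K).
Heat per unit area: q = C ΔT = 7.21×10^8 × 5.33 = 3.84×10^9 J/m².
Total heat: Q = q × A = 3.84×10^9 × (3.57×10^5 × 10⁶ m²) = 1.37×10^21 J.

1.37×10^21 J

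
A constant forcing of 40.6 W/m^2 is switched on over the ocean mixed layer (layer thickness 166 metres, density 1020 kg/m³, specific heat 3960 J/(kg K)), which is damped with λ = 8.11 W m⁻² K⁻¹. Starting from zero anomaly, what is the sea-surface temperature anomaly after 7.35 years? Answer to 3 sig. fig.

4.70 K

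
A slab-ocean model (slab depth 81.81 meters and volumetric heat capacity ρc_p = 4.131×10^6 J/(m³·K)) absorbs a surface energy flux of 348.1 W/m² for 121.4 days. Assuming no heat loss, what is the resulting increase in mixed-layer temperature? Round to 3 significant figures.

10.8 K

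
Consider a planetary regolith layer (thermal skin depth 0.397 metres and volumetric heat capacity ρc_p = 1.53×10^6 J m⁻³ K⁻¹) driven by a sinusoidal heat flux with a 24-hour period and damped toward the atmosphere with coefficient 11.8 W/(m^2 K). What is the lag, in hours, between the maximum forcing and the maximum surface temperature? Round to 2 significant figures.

5.0 hours

Areal heat capacity C = ρc_p × D = 1.53×10^6 × 0.397 = 6.07×10^5 J/(m^2 K).
ω = 2π / 86400 s = 7.27×10^-5 s⁻¹.
Phase lag φ = arctan(Cω/λ) = arctan(44.2/11.8) = 1.31 rad.
Time lag = φ / ω = 1.31 / 7.27×10^-5 = 18000 s = 5.00 hours.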